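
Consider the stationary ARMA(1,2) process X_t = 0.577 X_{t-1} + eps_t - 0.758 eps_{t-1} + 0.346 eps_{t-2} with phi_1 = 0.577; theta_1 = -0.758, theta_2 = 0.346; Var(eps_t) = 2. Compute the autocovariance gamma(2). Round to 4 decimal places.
\gamma(2) = 0.4909

Multiply the model equation by X_{t-k} and take expectations. With theta_0 = psi_0 = 1 and psi_j the MA(infinity) weights, this gives
  gamma(k) - sum_i phi_i gamma(k-i) = c_k,
  c_k = sigma^2 * sum_{j=k..q} theta_j psi_{j-k}   (c_k = 0 for k > q),
using gamma(-m) = gamma(m).
psi-weights needed (psi_j = theta_j + sum_i phi_i psi_{j-i}):
  psi_1 = theta_1 + phi_1 = -0.758 + (0.577) = -0.181
  psi_2 = theta_2 + phi_1 psi_1 = 0.346 + (0.577)(-0.181) = 0.241563
Right-hand sides:
  c_0 = sigma^2 (1 + theta_1 psi_1 + theta_2 psi_2) = 2 * (1 + (-0.758)(-0.181) + (0.346)(0.241563)) = 2 * 1.220779 = 2.441558
  c_1 = sigma^2 (theta_1 + theta_2 psi_1) = 2 * (-0.758 + (0.346)(-0.181)) = -1.641252
  c_2 = sigma^2 theta_2 = 2 * (0.346) = 0.692
Equations for k = 0 and k = 1 (AR order 1):
  gamma(0) = phi_1 gamma(1) + c_0
  gamma(1) = phi_1 gamma(0) + c_1
Substituting the second into the first: gamma(0) (1 - phi_1^2) = c_0 + phi_1 c_1, so
  gamma(0) = (c_0 + phi_1 c_1) / (1 - phi_1^2) = (2.441558 + (0.577)(-1.641252)) / (1 - (0.577)^2) = 1.494555 / 0.667071 = 2.240474.
  gamma(1) = phi_1 gamma(0) + c_1 = (0.577)(2.240474) + (-1.641252) = -0.348499.
For k = 2: gamma(2) = phi_1 gamma(1) + c_2
  = (0.577)(-0.348499) + (0.692) = 0.490916.
Therefore gamma(2) = 0.4909 (to 4 decimal places).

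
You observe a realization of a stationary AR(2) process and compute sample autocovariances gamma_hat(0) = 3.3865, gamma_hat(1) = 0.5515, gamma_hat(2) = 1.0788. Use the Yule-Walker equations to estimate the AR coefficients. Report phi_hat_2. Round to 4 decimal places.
\hat\phi_{2} = 0.3000

The Yule-Walker equations for an AR(p) process read, in matrix form,
  Gamma_p phi = r_p,   with   (Gamma_p)_{ij} = gamma(|i - j|),
                       (r_p)_i = gamma(i),   i,j = 1..p.
Substitute the sample gammas (Toeplitz matrix and right-hand side of size 2):
  Gamma_p = [[3.3865, 0.5515], [0.5515, 3.3865]]
  r_p     = [0.5515, 1.0788]
Written out:
  3.3865 phi_1 + 0.5515 phi_2 = 0.5515
  0.5515 phi_1 + 3.3865 phi_2 = 1.0788
Solve by Cramer's rule:
  det = gamma(0)^2 - gamma(1)^2 = (3.3865)^2 - (0.5515)^2 = 11.46838225 - 0.30415225 = 11.16423
  phi_hat_1 = [gamma(1) gamma(0) - gamma(1) gamma(2)] / det = [(0.5515)(3.3865) - (0.5515)(1.0788)] / 11.16423 = 1.27269655 / 11.16423 = 0.114
  phi_hat_2 = [gamma(0) gamma(2) - gamma(1)^2] / det = [(3.3865)(1.0788) - (0.5515)^2] / 11.16423 = 3.34920395 / 11.16423 = 0.3
So phi_hat = [0.1140, 0.3000].
Therefore phi_hat_2 = 0.3000.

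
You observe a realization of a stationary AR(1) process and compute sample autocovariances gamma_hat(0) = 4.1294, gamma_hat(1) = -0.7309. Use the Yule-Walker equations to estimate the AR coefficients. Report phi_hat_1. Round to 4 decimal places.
\hat\phi_{1} = -0.1770

The Yule-Walker equations for an AR(p) process read, in matrix form,
  Gamma_p phi = r_p,   with   (Gamma_p)_{ij} = gamma(|i - j|),
                       (r_p)_i = gamma(i),   i,j = 1..p.
Substitute the sample gammas (Toeplitz matrix and right-hand side of size 1):
  Gamma_p = [[4.1294]]
  r_p     = [-0.7309]
With p = 1 this is the single equation gamma(0) phi_1 = gamma(1):
  phi_hat_1 = gamma(1) / gamma(0) = -0.7309 / 4.1294 = -0.1770.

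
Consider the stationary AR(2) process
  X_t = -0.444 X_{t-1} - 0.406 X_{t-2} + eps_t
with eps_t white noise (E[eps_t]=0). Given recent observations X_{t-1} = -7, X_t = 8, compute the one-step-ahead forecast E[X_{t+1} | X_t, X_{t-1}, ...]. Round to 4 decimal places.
E[X_{t+1} \mid \mathcal F_t] = -0.7100

For an AR(p) model X_t = c + sum_i phi_i X_{t-i} + eps_t, the
one-step-ahead conditional mean is
  E[X_{t+1} | X_t, ...] = c + sum_i phi_i X_{t+1-i}.
Substitute known values:
  E[X_{t+1} | ...] = (-0.444) * (8) + (-0.406) * (-7)
                   = -0.7100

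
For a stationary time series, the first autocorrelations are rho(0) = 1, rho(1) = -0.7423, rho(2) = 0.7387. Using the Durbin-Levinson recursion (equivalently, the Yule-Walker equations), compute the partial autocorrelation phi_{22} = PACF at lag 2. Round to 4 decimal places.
\phi_{22} = 0.4180

The PACF at lag k is phi_{kk}, the last component of the solution
to the Yule-Walker system G_k phi = r_k where
  (G_k)_{ij} = rho(|i - j|), (r_k)_i = rho(i), i,j = 1..k.
Equivalently, Durbin-Levinson gives phi_{kk} iteratively:
  phi_{11} = rho(1)
  phi_{kk} = [rho(k) - sum_{j=1..k-1} phi_{k-1,j} rho(k-j)]
            / [1 - sum_{j=1..k-1} phi_{k-1,j} rho(j)],
  phi_{k,j} = phi_{k-1,j} - phi_{kk} phi_{k-1,k-j},  j = 1..k-1.
Step k = 1:
  phi_11 = rho(1) = -0.7423.
Step k = 2:
  phi_22 = [rho(2) - phi_11 rho(1)] / [1 - phi_11 rho(1)] = [0.7387 - (-0.7423)(-0.7423)] / [1 - (-0.7423)(-0.7423)]
         = 0.18769071 / 0.44899071 = 0.418.
Therefore phi_{22} = 0.4180.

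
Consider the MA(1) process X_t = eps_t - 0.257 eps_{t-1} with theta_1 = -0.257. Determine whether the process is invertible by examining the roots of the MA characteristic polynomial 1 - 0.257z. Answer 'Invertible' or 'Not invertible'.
\text{Invertible}

The MA(q) characteristic polynomial is P(z) = 1 - 0.257z.
Invertibility requires all roots to lie outside the unit circle, i.e. |z| > 1 for every root.
This is linear in z: 1 + (-0.257) z = 0  =>  z = -1/(-0.257) = 3.891051,  |z| = 3.891051.
Moduli of all roots: 3.8911.
All moduli strictly greater than 1? Yes.
Verdict: Invertible.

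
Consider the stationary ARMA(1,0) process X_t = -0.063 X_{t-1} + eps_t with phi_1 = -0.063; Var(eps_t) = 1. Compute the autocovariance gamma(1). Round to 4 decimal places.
\gamma(1) = -0.0633

Multiply the model equation by X_{t-k} and take expectations. With theta_0 = psi_0 = 1 and psi_j the MA(infinity) weights, this gives
  gamma(k) - sum_i phi_i gamma(k-i) = c_k,
  c_k = sigma^2 * sum_{j=k..q} theta_j psi_{j-k}   (c_k = 0 for k > q),
using gamma(-m) = gamma(m).
Pure AR (q = 0): c_0 = sigma^2 = 1, c_k = 0 for k >= 1.
Equations for k = 0 and k = 1 (AR order 1):
  gamma(0) = phi_1 gamma(1) + c_0
  gamma(1) = phi_1 gamma(0) + c_1
Substituting the second into the first: gamma(0) (1 - phi_1^2) = c_0 + phi_1 c_1, so
  gamma(0) = c_0 / (1 - phi_1^2) = 1 / (1 - (-0.063)^2) = 1 / 0.996031 = 1.003985.
  gamma(1) = phi_1 gamma(0) = (-0.063)(1.003985) = -0.063251.
Therefore gamma(1) = -0.0633 (to 4 decimal places).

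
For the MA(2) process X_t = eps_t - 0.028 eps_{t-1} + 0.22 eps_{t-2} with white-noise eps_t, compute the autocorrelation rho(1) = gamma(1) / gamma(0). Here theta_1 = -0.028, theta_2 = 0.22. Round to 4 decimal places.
\rho(1) = -0.0326

For an MA(q) process with theta_0 = 1, the autocovariance is
  gamma(k) = sigma^2 * sum_{i=0..q-k} theta_i * theta_{i+k},
and rho(k) = gamma(k) / gamma(0). Sigma^2 cancels.
  numerator   = (1)*(-0.028) + (-0.028)*(0.22) = -0.03416.
  denominator = (1)^2 + (-0.028)^2 + (0.22)^2 = 1.049184.
  rho(1) = -0.03416 / 1.049184 = -0.0326.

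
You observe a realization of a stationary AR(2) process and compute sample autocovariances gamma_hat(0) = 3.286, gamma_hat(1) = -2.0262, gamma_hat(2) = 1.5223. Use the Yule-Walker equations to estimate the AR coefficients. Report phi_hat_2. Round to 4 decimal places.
\hat\phi_{2} = 0.1340

The Yule-Walker equations for an AR(p) process read, in matrix form,
  Gamma_p phi = r_p,   with   (Gamma_p)_{ij} = gamma(|i - j|),
                       (r_p)_i = gamma(i),   i,j = 1..p.
Substitute the sample gammas (Toeplitz matrix and right-hand side of size 2):
  Gamma_p = [[3.286, -2.0262], [-2.0262, 3.286]]
  r_p     = [-2.0262, 1.5223]
Written out:
  3.286 phi_1 - 2.0262 phi_2 = -2.0262
  -2.0262 phi_1 + 3.286 phi_2 = 1.5223
Solve by Cramer's rule:
  det = gamma(0)^2 - gamma(1)^2 = (3.286)^2 - (-2.0262)^2 = 10.797796 - 4.10548644 = 6.69230956
  phi_hat_1 = [gamma(1) gamma(0) - gamma(1) gamma(2)] / det = [(-2.0262)(3.286) - (-2.0262)(1.5223)] / 6.69230956 = -3.57360894 / 6.69230956 = -0.534
  phi_hat_2 = [gamma(0) gamma(2) - gamma(1)^2] / det = [(3.286)(1.5223) - (-2.0262)^2] / 6.69230956 = 0.89679136 / 6.69230956 = 0.134
So phi_hat = [-0.5340, 0.1340].
Therefore phi_hat_2 = 0.1340.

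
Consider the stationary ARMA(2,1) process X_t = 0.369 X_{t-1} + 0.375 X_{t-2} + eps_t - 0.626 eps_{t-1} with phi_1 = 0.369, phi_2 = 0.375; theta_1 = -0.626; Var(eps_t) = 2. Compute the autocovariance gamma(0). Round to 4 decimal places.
\gamma(0) = 2.3318

Multiply the model equation by X_{t-k} and take expectations. With theta_0 = psi_0 = 1 and psi_j the MA(infinity) weights, this gives
  gamma(k) - sum_i phi_i gamma(k-i) = c_k,
  c_k = sigma^2 * sum_{j=k..q} theta_j psi_{j-k}   (c_k = 0 for k > q),
using gamma(-m) = gamma(m).
psi-weights needed (psi_j = theta_j + sum_i phi_i psi_{j-i}):
  psi_1 = theta_1 + phi_1 = -0.626 + (0.369) = -0.257
Right-hand sides:
  c_0 = sigma^2 (1 + theta_1 psi_1) = 2 * (1 + (-0.626)(-0.257)) = 2 * 1.160882 = 2.321764
  c_1 = sigma^2 theta_1 = 2 * (-0.626) = -1.252
  c_2 = 0
Equations for k = 0, 1, 2 (AR order 2, c_2 = 0):
  (E0) gamma(0) = phi_1 gamma(1) + phi_2 gamma(2) + c_0
  (E1) gamma(1) = phi_1 gamma(0) + phi_2 gamma(1) + c_1
  (E2) gamma(2) = phi_1 gamma(1) + phi_2 gamma(0)
From (E1): gamma(1) = A gamma(0) + B with
  A = phi_1 / (1 - phi_2) = 0.369 / 0.625 = 0.5904,   B = c_1 / (1 - phi_2) = -1.252 / 0.625 = -2.0032.
Insert (E2) into (E0): gamma(0) (1 - phi_2^2) = phi_1 (1 + phi_2) gamma(1) + c_0.
  phi_1 (1 + phi_2) = (0.369)(1.375) = 0.507375,   1 - phi_2^2 = 0.859375.
Replace gamma(1) by A gamma(0) + B and collect gamma(0):
  gamma(0) [0.859375 - (0.507375)(0.5904)] = (0.507375)(-2.0032) + 2.321764
  gamma(0) * 0.559821 = 1.30539
  gamma(0) = 1.30539 / 0.559821 = 2.3318.
Therefore gamma(0) = 2.3318 (to 4 decimal places).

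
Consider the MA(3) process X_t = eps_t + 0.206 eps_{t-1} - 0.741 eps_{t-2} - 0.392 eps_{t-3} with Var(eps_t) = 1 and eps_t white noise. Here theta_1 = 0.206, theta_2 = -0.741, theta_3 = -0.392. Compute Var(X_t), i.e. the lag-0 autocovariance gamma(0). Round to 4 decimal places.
\gamma(0) = 1.7452

For an MA(q) process X_t = eps_t + sum_i theta_i eps_{t-i} with
Var(eps_t) = sigma^2, the variance is
  gamma(0) = sigma^2 * (1 + sum_i theta_i^2).
  sum_i theta_i^2 = (0.206)^2 + (-0.741)^2 + (-0.392)^2 = 0.042436 + 0.549081 + 0.153664 = 0.745181.
  gamma(0) = 1 * (1 + 0.745181) = 1 * 1.745181 = 1.745181, which rounds to 1.7452.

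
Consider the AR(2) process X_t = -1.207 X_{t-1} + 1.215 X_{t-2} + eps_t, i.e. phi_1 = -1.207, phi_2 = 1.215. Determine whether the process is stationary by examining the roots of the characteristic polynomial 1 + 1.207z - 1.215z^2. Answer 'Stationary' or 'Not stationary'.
\text{Not stationary}

The AR(p) characteristic polynomial is P(z) = 1 + 1.207z - 1.215z^2.
Stationarity requires all roots to lie outside the unit circle, i.e. |z| > 1 for every root.
Set 1 + (1.207) z + (-1.215) z^2 = 0, i.e. a z^2 + b z + c = 0 with a = -1.215, b = 1.207, c = 1.
Discriminant D = b^2 - 4ac = (1.207)^2 - 4*(-1.215)*1 = 1.456849 - (-4.86) = 6.316849.
D >= 0, so the roots are real: z = (-b +/- sqrt(D)) / (2a) = (-1.207 +/- 2.513334) / (-2.43).
  z_1 = (-1.207 + 2.513334) / (-2.43) = -0.5376,   |z_1| = 0.5376.
  z_2 = (-1.207 - 2.513334) / (-2.43) = 1.531,   |z_2| = 1.531.
Moduli of all roots: 0.5376, 1.5310.
All moduli strictly greater than 1? No.
Verdict: Not stationary.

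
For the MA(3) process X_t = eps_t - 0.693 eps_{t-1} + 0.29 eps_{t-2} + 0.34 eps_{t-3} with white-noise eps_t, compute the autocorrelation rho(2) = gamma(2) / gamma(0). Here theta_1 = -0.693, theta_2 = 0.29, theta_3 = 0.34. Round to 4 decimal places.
\rho(2) = 0.0324

For an MA(q) process with theta_0 = 1, the autocovariance is
  gamma(k) = sigma^2 * sum_{i=0..q-k} theta_i * theta_{i+k},
and rho(k) = gamma(k) / gamma(0). Sigma^2 cancels.
  numerator   = (1)*(0.29) + (-0.693)*(0.34) = 0.05438.
  denominator = (1)^2 + (-0.693)^2 + (0.29)^2 + (0.34)^2 = 1.679949.
  rho(2) = 0.05438 / 1.679949 = 0.0324.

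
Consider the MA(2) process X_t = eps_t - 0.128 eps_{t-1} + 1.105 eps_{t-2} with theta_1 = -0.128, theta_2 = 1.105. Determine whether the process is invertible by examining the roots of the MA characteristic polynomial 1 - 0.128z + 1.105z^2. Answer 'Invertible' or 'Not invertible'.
\text{Not invertible}

The MA(q) characteristic polynomial is P(z) = 1 - 0.128z + 1.105z^2.
Invertibility requires all roots to lie outside the unit circle, i.e. |z| > 1 for every root.
Set 1 + (-0.128) z + (1.105) z^2 = 0, i.e. a z^2 + b z + c = 0 with a = 1.105, b = -0.128, c = 1.
Discriminant D = b^2 - 4ac = (-0.128)^2 - 4*(1.105)*1 = 0.016384 - (4.42) = -4.403616.
D < 0, so the roots are the complex-conjugate pair z = (-b +/- i sqrt(-D)) / (2a) = 0.0579 +/- 0.9495i.
For a conjugate pair |z|^2 = z * conj(z) = (product of roots) = c/a = 1/(1.105) = 0.904977, so |z| = sqrt(0.904977) = 0.9513 for both roots.
Moduli of all roots: 0.9513, 0.9513.
All moduli strictly greater than 1? No.
Verdict: Not invertible.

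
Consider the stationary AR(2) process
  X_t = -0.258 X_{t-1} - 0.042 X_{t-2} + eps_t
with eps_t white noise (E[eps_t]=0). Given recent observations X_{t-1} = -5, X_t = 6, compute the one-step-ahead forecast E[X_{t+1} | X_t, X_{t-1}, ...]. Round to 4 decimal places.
E[X_{t+1} \mid \mathcal F_t] = -1.3380

For an AR(p) model X_t = c + sum_i phi_i X_{t-i} + eps_t, the
one-step-ahead conditional mean is
  E[X_{t+1} | X_t, ...] = c + sum_i phi_i X_{t+1-i}.
Substitute known values:
  E[X_{t+1} | ...] = (-0.258) * (6) + (-0.042) * (-5)
                   = -1.3380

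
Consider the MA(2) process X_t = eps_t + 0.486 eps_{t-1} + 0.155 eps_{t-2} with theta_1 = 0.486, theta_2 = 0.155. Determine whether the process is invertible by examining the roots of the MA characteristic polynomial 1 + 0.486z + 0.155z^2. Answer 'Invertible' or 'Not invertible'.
\text{Invertible}

The MA(q) characteristic polynomial is P(z) = 1 + 0.486z + 0.155z^2.
Invertibility requires all roots to lie outside the unit circle, i.e. |z| > 1 for every root.
Set 1 + (0.486) z + (0.155) z^2 = 0, i.e. a z^2 + b z + c = 0 with a = 0.155, b = 0.486, c = 1.
Discriminant D = b^2 - 4ac = (0.486)^2 - 4*(0.155)*1 = 0.236196 - (0.62) = -0.383804.
D < 0, so the roots are the complex-conjugate pair z = (-b +/- i sqrt(-D)) / (2a) = -1.5677 +/- 1.9984i.
For a conjugate pair |z|^2 = z * conj(z) = (product of roots) = c/a = 1/(0.155) = 6.451613, so |z| = sqrt(6.451613) = 2.54 for both roots.
Moduli of all roots: 2.5400, 2.5400.
All moduli strictly greater than 1? Yes.
Verdict: Invertible.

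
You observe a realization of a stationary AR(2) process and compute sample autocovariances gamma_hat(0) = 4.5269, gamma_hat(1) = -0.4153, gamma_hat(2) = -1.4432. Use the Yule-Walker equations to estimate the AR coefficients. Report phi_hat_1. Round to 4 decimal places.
\hat\phi_{1} = -0.1220

The Yule-Walker equations for an AR(p) process read, in matrix form,
  Gamma_p phi = r_p,   with   (Gamma_p)_{ij} = gamma(|i - j|),
                       (r_p)_i = gamma(i),   i,j = 1..p.
Substitute the sample gammas (Toeplitz matrix and right-hand side of size 2):
  Gamma_p = [[4.5269, -0.4153], [-0.4153, 4.5269]]
  r_p     = [-0.4153, -1.4432]
Written out:
  4.5269 phi_1 - 0.4153 phi_2 = -0.4153
  -0.4153 phi_1 + 4.5269 phi_2 = -1.4432
Solve by Cramer's rule:
  det = gamma(0)^2 - gamma(1)^2 = (4.5269)^2 - (-0.4153)^2 = 20.49282361 - 0.17247409 = 20.32034952
  phi_hat_1 = [gamma(1) gamma(0) - gamma(1) gamma(2)] / det = [(-0.4153)(4.5269) - (-0.4153)(-1.4432)] / 20.32034952 = -2.47938253 / 20.32034952 = -0.122
  phi_hat_2 = [gamma(0) gamma(2) - gamma(1)^2] / det = [(4.5269)(-1.4432) - (-0.4153)^2] / 20.32034952 = -6.70569617 / 20.32034952 = -0.33
So phi_hat = [-0.1220, -0.3300].
Therefore phi_hat_1 = -0.1220.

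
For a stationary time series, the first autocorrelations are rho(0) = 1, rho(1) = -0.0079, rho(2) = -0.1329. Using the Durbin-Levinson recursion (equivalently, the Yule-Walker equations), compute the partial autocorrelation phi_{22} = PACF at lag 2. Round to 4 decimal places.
\phi_{22} = -0.1330

The PACF at lag k is phi_{kk}, the last component of the solution
to the Yule-Walker system G_k phi = r_k where
  (G_k)_{ij} = rho(|i - j|), (r_k)_i = rho(i), i,j = 1..k.
Equivalently, Durbin-Levinson gives phi_{kk} iteratively:
  phi_{11} = rho(1)
  phi_{kk} = [rho(k) - sum_{j=1..k-1} phi_{k-1,j} rho(k-j)]
            / [1 - sum_{j=1..k-1} phi_{k-1,j} rho(j)],
  phi_{k,j} = phi_{k-1,j} - phi_{kk} phi_{k-1,k-j},  j = 1..k-1.
Step k = 1:
  phi_11 = rho(1) = -0.0079.
Step k = 2:
  phi_22 = [rho(2) - phi_11 rho(1)] / [1 - phi_11 rho(1)] = [-0.1329 - (-0.0079)(-0.0079)] / [1 - (-0.0079)(-0.0079)]
         = -0.13296241 / 0.99993759 = -0.133.
Therefore phi_{22} = -0.1330.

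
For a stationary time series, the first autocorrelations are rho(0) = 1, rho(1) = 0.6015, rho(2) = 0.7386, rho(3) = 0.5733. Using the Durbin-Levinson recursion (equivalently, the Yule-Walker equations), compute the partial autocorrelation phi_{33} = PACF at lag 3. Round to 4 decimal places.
\phi_{33} = 0.0871

The PACF at lag k is phi_{kk}, the last component of the solution
to the Yule-Walker system G_k phi = r_k where
  (G_k)_{ij} = rho(|i - j|), (r_k)_i = rho(i), i,j = 1..k.
Equivalently, Durbin-Levinson gives phi_{kk} iteratively:
  phi_{11} = rho(1)
  phi_{kk} = [rho(k) - sum_{j=1..k-1} phi_{k-1,j} rho(k-j)]
            / [1 - sum_{j=1..k-1} phi_{k-1,j} rho(j)],
  phi_{k,j} = phi_{k-1,j} - phi_{kk} phi_{k-1,k-j},  j = 1..k-1.
Step k = 1:
  phi_11 = rho(1) = 0.6015.
Step k = 2:
  phi_22 = [rho(2) - phi_11 rho(1)] / [1 - phi_11 rho(1)] = [0.7386 - (0.6015)(0.6015)] / [1 - (0.6015)(0.6015)]
         = 0.37679775 / 0.63819775 = 0.590409.
  Update: phi_21 = phi_11 - phi_22 phi_11 = 0.6015 - (0.590409)(0.6015) = 0.246369.
Step k = 3:
  phi_33 = [rho(3) - phi_21 rho(2) - phi_22 rho(1)] / [1 - phi_21 rho(1) - phi_22 rho(2)]
    numerator   = 0.5733 - (0.246369)(0.7386) - (0.590409)(0.6015) = 0.03620084
    denominator = 1 - (0.246369)(0.6015) - (0.590409)(0.7386) = 0.41573293
  phi_33 = 0.03620084 / 0.41573293 = 0.0871.
Therefore phi_{33} = 0.0871.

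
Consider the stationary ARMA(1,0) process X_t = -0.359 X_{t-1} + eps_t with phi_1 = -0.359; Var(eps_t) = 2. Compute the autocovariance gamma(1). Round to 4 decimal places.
\gamma(1) = -0.8242

Multiply the model equation by X_{t-k} and take expectations. With theta_0 = psi_0 = 1 and psi_j the MA(infinity) weights, this gives
  gamma(k) - sum_i phi_i gamma(k-i) = c_k,
  c_k = sigma^2 * sum_{j=k..q} theta_j psi_{j-k}   (c_k = 0 for k > q),
using gamma(-m) = gamma(m).
Pure AR (q = 0): c_0 = sigma^2 = 2, c_k = 0 for k >= 1.
Equations for k = 0 and k = 1 (AR order 1):
  gamma(0) = phi_1 gamma(1) + c_0
  gamma(1) = phi_1 gamma(0) + c_1
Substituting the second into the first: gamma(0) (1 - phi_1^2) = c_0 + phi_1 c_1, so
  gamma(0) = c_0 / (1 - phi_1^2) = 2 / (1 - (-0.359)^2) = 2 / 0.871119 = 2.295898.
  gamma(1) = phi_1 gamma(0) = (-0.359)(2.295898) = -0.824227.
Therefore gamma(1) = -0.8242 (to 4 decimal places).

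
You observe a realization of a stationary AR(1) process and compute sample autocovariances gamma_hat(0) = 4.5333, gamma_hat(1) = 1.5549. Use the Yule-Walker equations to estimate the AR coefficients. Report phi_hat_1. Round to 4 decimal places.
\hat\phi_{1} = 0.3430

The Yule-Walker equations for an AR(p) process read, in matrix form,
  Gamma_p phi = r_p,   with   (Gamma_p)_{ij} = gamma(|i - j|),
                       (r_p)_i = gamma(i),   i,j = 1..p.
Substitute the sample gammas (Toeplitz matrix and right-hand side of size 1):
  Gamma_p = [[4.5333]]
  r_p     = [1.5549]
With p = 1 this is the single equation gamma(0) phi_1 = gamma(1):
  phi_hat_1 = gamma(1) / gamma(0) = 1.5549 / 4.5333 = 0.3430.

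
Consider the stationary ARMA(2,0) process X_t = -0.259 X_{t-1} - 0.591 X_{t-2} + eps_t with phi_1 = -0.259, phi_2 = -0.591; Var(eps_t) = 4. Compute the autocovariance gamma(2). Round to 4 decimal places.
\gamma(2) = -3.4656

Multiply the model equation by X_{t-k} and take expectations. With theta_0 = psi_0 = 1 and psi_j the MA(infinity) weights, this gives
  gamma(k) - sum_i phi_i gamma(k-i) = c_k,
  c_k = sigma^2 * sum_{j=k..q} theta_j psi_{j-k}   (c_k = 0 for k > q),
using gamma(-m) = gamma(m).
Pure AR (q = 0): c_0 = sigma^2 = 4, c_k = 0 for k >= 1.
Equations for k = 0, 1, 2 (AR order 2, c_2 = 0):
  (E0) gamma(0) = phi_1 gamma(1) + phi_2 gamma(2) + c_0
  (E1) gamma(1) = phi_1 gamma(0) + phi_2 gamma(1) + c_1
  (E2) gamma(2) = phi_1 gamma(1) + phi_2 gamma(0)
From (E1): gamma(1) = A gamma(0) + B with
  A = phi_1 / (1 - phi_2) = -0.259 / 1.591 = -0.162791,   B = c_1 / (1 - phi_2) = 0 / 1.591 = 0.
Insert (E2) into (E0): gamma(0) (1 - phi_2^2) = phi_1 (1 + phi_2) gamma(1) + c_0.
  phi_1 (1 + phi_2) = (-0.259)(0.409) = -0.105931,   1 - phi_2^2 = 0.650719.
Replace gamma(1) by A gamma(0) + B and collect gamma(0):
  gamma(0) [0.650719 - (-0.105931)(-0.162791)] = c_0 = 4
  gamma(0) * 0.633474 = 4
  gamma(0) = 4 / 0.633474 = 6.314383.
  gamma(1) = A gamma(0) = (-0.162791)(6.314383) = -1.027923.
  gamma(2) = phi_1 gamma(1) + phi_2 gamma(0) = (-0.259)(-1.027923) + (-0.591)(6.314383) = -3.465568.
Therefore gamma(2) = -3.4656 (to 4 decimal places).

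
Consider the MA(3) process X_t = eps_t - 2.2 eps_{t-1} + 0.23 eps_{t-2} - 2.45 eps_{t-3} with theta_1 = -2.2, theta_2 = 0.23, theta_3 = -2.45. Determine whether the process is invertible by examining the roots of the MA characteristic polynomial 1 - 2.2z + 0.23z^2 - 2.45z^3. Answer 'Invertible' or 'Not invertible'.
\text{Not invertible}

The MA(q) characteristic polynomial is P(z) = 1 - 2.2z + 0.23z^2 - 2.45z^3.
Invertibility requires all roots to lie outside the unit circle, i.e. |z| > 1 for every root.
Degree 3: look for a simple real root z0 first, then factor out (1 - z/z0) and solve the remaining quadratic.
Testing z0 = 0.4: P(0.4) = 1 + (-2.2)(0.4) + (0.23)(0.4)^2 + (-2.45)(0.4)^3
  = 1 + (-0.88) + (0.0368) + (-0.1568) = 0.  So z_0 = 0.4 is a root, |z_0| = 0.4.
Divide out the factor (1 - 2.5 z) = (1 - z/z0) (since 1/z0 = 2.5):
  P(z) = (1 - 2.5 z)(1 + (0.3) z + (0.98) z^2)
  [check: z-coef 0.3 - (2.5) = -2.2; z^2-coef 0.98 - (2.5)(0.3) = 0.23; z^3-coef -(2.5)(0.98) = -2.45.]
Remaining roots from the quadratic factor 1 + (0.3) z + (0.98) z^2:
  Set 1 + (0.3) z + (0.98) z^2 = 0, i.e. a z^2 + b z + c = 0 with a = 0.98, b = 0.3, c = 1.
  Discriminant D = b^2 - 4ac = (0.3)^2 - 4*(0.98)*1 = 0.09 - (3.92) = -3.83.
  D < 0, so the roots are the complex-conjugate pair z = (-b +/- i sqrt(-D)) / (2a) = -0.1531 +/- 0.9985i.
  For a conjugate pair |z|^2 = z * conj(z) = (product of roots) = c/a = 1/(0.98) = 1.020408, so |z| = sqrt(1.020408) = 1.0102 for both roots.
Moduli of all roots: 0.4000, 1.0102, 1.0102.
All moduli strictly greater than 1? No.
Verdict: Not invertible.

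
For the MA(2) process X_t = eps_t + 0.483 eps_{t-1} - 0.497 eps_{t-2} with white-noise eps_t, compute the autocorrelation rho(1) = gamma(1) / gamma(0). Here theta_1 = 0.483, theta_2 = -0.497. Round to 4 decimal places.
\rho(1) = 0.1641

For an MA(q) process with theta_0 = 1, the autocovariance is
  gamma(k) = sigma^2 * sum_{i=0..q-k} theta_i * theta_{i+k},
and rho(k) = gamma(k) / gamma(0). Sigma^2 cancels.
  numerator   = (1)*(0.483) + (0.483)*(-0.497) = 0.242949.
  denominator = (1)^2 + (0.483)^2 + (-0.497)^2 = 1.480298.
  rho(1) = 0.242949 / 1.480298 = 0.1641.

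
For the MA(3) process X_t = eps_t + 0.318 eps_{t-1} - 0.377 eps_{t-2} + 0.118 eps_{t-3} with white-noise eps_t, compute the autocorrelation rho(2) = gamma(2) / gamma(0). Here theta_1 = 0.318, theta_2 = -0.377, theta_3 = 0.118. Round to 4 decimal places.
\rho(2) = -0.2700

For an MA(q) process with theta_0 = 1, the autocovariance is
  gamma(k) = sigma^2 * sum_{i=0..q-k} theta_i * theta_{i+k},
and rho(k) = gamma(k) / gamma(0). Sigma^2 cancels.
  numerator   = (1)*(-0.377) + (0.318)*(0.118) = -0.339476.
  denominator = (1)^2 + (0.318)^2 + (-0.377)^2 + (0.118)^2 = 1.257177.
  rho(2) = -0.339476 / 1.257177 = -0.2700.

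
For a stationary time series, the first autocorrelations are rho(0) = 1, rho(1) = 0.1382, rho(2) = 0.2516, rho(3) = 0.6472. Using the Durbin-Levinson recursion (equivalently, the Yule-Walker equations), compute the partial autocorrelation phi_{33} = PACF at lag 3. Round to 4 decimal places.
\phi_{33} = 0.6350

The PACF at lag k is phi_{kk}, the last component of the solution
to the Yule-Walker system G_k phi = r_k where
  (G_k)_{ij} = rho(|i - j|), (r_k)_i = rho(i), i,j = 1..k.
Equivalently, Durbin-Levinson gives phi_{kk} iteratively:
  phi_{11} = rho(1)
  phi_{kk} = [rho(k) - sum_{j=1..k-1} phi_{k-1,j} rho(k-j)]
            / [1 - sum_{j=1..k-1} phi_{k-1,j} rho(j)],
  phi_{k,j} = phi_{k-1,j} - phi_{kk} phi_{k-1,k-j},  j = 1..k-1.
Step k = 1:
  phi_11 = rho(1) = 0.1382.
Step k = 2:
  phi_22 = [rho(2) - phi_11 rho(1)] / [1 - phi_11 rho(1)] = [0.2516 - (0.1382)(0.1382)] / [1 - (0.1382)(0.1382)]
         = 0.23250076 / 0.98090076 = 0.237028.
  Update: phi_21 = phi_11 - phi_22 phi_11 = 0.1382 - (0.237028)(0.1382) = 0.105443.
Step k = 3:
  phi_33 = [rho(3) - phi_21 rho(2) - phi_22 rho(1)] / [1 - phi_21 rho(1) - phi_22 rho(2)]
    numerator   = 0.6472 - (0.105443)(0.2516) - (0.237028)(0.1382) = 0.58791336
    denominator = 1 - (0.105443)(0.1382) - (0.237028)(0.2516) = 0.92579161
  phi_33 = 0.58791336 / 0.92579161 = 0.635.
Therefore phi_{33} = 0.6350.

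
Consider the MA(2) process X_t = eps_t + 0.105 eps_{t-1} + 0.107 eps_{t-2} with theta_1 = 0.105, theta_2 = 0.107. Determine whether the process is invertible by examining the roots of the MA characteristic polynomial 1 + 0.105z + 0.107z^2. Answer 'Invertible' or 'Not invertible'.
\text{Invertible}

The MA(q) characteristic polynomial is P(z) = 1 + 0.105z + 0.107z^2.
Invertibility requires all roots to lie outside the unit circle, i.e. |z| > 1 for every root.
Set 1 + (0.105) z + (0.107) z^2 = 0, i.e. a z^2 + b z + c = 0 with a = 0.107, b = 0.105, c = 1.
Discriminant D = b^2 - 4ac = (0.105)^2 - 4*(0.107)*1 = 0.011025 - (0.428) = -0.416975.
D < 0, so the roots are the complex-conjugate pair z = (-b +/- i sqrt(-D)) / (2a) = -0.4907 +/- 3.0175i.
For a conjugate pair |z|^2 = z * conj(z) = (product of roots) = c/a = 1/(0.107) = 9.345794, so |z| = sqrt(9.345794) = 3.0571 for both roots.
Moduli of all roots: 3.0571, 3.0571.
All moduli strictly greater than 1? Yes.
Verdict: Invertible.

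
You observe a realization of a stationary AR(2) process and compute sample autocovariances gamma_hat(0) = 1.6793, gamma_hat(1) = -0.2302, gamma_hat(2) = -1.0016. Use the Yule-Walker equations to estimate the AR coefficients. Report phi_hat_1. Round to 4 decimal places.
\hat\phi_{1} = -0.2230

The Yule-Walker equations for an AR(p) process read, in matrix form,
  Gamma_p phi = r_p,   with   (Gamma_p)_{ij} = gamma(|i - j|),
                       (r_p)_i = gamma(i),   i,j = 1..p.
Substitute the sample gammas (Toeplitz matrix and right-hand side of size 2):
  Gamma_p = [[1.6793, -0.2302], [-0.2302, 1.6793]]
  r_p     = [-0.2302, -1.0016]
Written out:
  1.6793 phi_1 - 0.2302 phi_2 = -0.2302
  -0.2302 phi_1 + 1.6793 phi_2 = -1.0016
Solve by Cramer's rule:
  det = gamma(0)^2 - gamma(1)^2 = (1.6793)^2 - (-0.2302)^2 = 2.82004849 - 0.05299204 = 2.76705645
  phi_hat_1 = [gamma(1) gamma(0) - gamma(1) gamma(2)] / det = [(-0.2302)(1.6793) - (-0.2302)(-1.0016)] / 2.76705645 = -0.61714318 / 2.76705645 = -0.223
  phi_hat_2 = [gamma(0) gamma(2) - gamma(1)^2] / det = [(1.6793)(-1.0016) - (-0.2302)^2] / 2.76705645 = -1.73497892 / 2.76705645 = -0.627
So phi_hat = [-0.2230, -0.6270].
Therefore phi_hat_1 = -0.2230.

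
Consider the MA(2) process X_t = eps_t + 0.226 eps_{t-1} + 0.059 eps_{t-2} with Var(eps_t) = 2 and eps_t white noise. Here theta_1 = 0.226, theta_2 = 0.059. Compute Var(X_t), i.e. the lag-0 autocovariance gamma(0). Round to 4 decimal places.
\gamma(0) = 2.1091

For an MA(q) process X_t = eps_t + sum_i theta_i eps_{t-i} with
Var(eps_t) = sigma^2, the variance is
  gamma(0) = sigma^2 * (1 + sum_i theta_i^2).
  sum_i theta_i^2 = (0.226)^2 + (0.059)^2 = 0.051076 + 0.003481 = 0.054557.
  gamma(0) = 2 * (1 + 0.054557) = 2 * 1.054557 = 2.109114, which rounds to 2.1091.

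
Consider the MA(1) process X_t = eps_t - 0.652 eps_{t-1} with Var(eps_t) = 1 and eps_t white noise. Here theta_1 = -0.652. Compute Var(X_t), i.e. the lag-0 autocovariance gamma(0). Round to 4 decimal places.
\gamma(0) = 1.4251

For an MA(q) process X_t = eps_t + sum_i theta_i eps_{t-i} with
Var(eps_t) = sigma^2, the variance is
  gamma(0) = sigma^2 * (1 + sum_i theta_i^2).
  sum_i theta_i^2 = (-0.652)^2 = 0.425104.
  gamma(0) = 1 * (1 + 0.425104) = 1 * 1.425104 = 1.425104, which rounds to 1.4251.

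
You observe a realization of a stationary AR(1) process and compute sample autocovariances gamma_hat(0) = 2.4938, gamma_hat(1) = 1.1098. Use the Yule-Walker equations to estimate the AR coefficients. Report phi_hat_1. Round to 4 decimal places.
\hat\phi_{1} = 0.4450

The Yule-Walker equations for an AR(p) process read, in matrix form,
  Gamma_p phi = r_p,   with   (Gamma_p)_{ij} = gamma(|i - j|),
                       (r_p)_i = gamma(i),   i,j = 1..p.
Substitute the sample gammas (Toeplitz matrix and right-hand side of size 1):
  Gamma_p = [[2.4938]]
  r_p     = [1.1098]
With p = 1 this is the single equation gamma(0) phi_1 = gamma(1):
  phi_hat_1 = gamma(1) / gamma(0) = 1.1098 / 2.4938 = 0.4450.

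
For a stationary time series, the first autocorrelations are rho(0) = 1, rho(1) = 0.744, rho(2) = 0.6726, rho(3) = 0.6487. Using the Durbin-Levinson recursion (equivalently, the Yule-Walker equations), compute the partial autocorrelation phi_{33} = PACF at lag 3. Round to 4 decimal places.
\phi_{33} = 0.2009

The PACF at lag k is phi_{kk}, the last component of the solution
to the Yule-Walker system G_k phi = r_k where
  (G_k)_{ij} = rho(|i - j|), (r_k)_i = rho(i), i,j = 1..k.
Equivalently, Durbin-Levinson gives phi_{kk} iteratively:
  phi_{11} = rho(1)
  phi_{kk} = [rho(k) - sum_{j=1..k-1} phi_{k-1,j} rho(k-j)]
            / [1 - sum_{j=1..k-1} phi_{k-1,j} rho(j)],
  phi_{k,j} = phi_{k-1,j} - phi_{kk} phi_{k-1,k-j},  j = 1..k-1.
Step k = 1:
  phi_11 = rho(1) = 0.744.
Step k = 2:
  phi_22 = [rho(2) - phi_11 rho(1)] / [1 - phi_11 rho(1)] = [0.6726 - (0.744)(0.744)] / [1 - (0.744)(0.744)]
         = 0.119064 / 0.446464 = 0.266682.
  Update: phi_21 = phi_11 - phi_22 phi_11 = 0.744 - (0.266682)(0.744) = 0.545588.
Step k = 3:
  phi_33 = [rho(3) - phi_21 rho(2) - phi_22 rho(1)] / [1 - phi_21 rho(1) - phi_22 rho(2)]
    numerator   = 0.6487 - (0.545588)(0.6726) - (0.266682)(0.744) = 0.08332566
    denominator = 1 - (0.545588)(0.744) - (0.266682)(0.6726) = 0.41471175
  phi_33 = 0.08332566 / 0.41471175 = 0.2009.
Therefore phi_{33} = 0.2009.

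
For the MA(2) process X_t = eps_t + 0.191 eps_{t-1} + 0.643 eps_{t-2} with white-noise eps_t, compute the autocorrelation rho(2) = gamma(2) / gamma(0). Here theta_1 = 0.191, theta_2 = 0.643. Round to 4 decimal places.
\rho(2) = 0.4435

For an MA(q) process with theta_0 = 1, the autocovariance is
  gamma(k) = sigma^2 * sum_{i=0..q-k} theta_i * theta_{i+k},
and rho(k) = gamma(k) / gamma(0). Sigma^2 cancels.
  numerator   = (1)*(0.643) = 0.643.
  denominator = (1)^2 + (0.191)^2 + (0.643)^2 = 1.44993.
  rho(2) = 0.643 / 1.44993 = 0.4435.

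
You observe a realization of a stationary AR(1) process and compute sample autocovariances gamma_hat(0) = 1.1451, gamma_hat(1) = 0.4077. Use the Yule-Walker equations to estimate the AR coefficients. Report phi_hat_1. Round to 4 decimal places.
\hat\phi_{1} = 0.3560

The Yule-Walker equations for an AR(p) process read, in matrix form,
  Gamma_p phi = r_p,   with   (Gamma_p)_{ij} = gamma(|i - j|),
                       (r_p)_i = gamma(i),   i,j = 1..p.
Substitute the sample gammas (Toeplitz matrix and right-hand side of size 1):
  Gamma_p = [[1.1451]]
  r_p     = [0.4077]
With p = 1 this is the single equation gamma(0) phi_1 = gamma(1):
  phi_hat_1 = gamma(1) / gamma(0) = 0.4077 / 1.1451 = 0.3560.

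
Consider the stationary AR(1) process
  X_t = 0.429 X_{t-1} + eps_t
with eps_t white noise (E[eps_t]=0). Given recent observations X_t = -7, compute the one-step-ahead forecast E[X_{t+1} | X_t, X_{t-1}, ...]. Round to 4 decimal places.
E[X_{t+1} \mid \mathcal F_t] = -3.0030

For an AR(p) model X_t = c + sum_i phi_i X_{t-i} + eps_t, the
one-step-ahead conditional mean is
  E[X_{t+1} | X_t, ...] = c + sum_i phi_i X_{t+1-i}.
Substitute known values:
  E[X_{t+1} | ...] = (0.429) * (-7)
                   = -3.0030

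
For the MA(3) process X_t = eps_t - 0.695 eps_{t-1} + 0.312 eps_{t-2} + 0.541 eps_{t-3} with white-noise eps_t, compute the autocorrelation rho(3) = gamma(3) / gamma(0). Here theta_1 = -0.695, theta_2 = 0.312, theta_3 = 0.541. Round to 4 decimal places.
\rho(3) = 0.2888

For an MA(q) process with theta_0 = 1, the autocovariance is
  gamma(k) = sigma^2 * sum_{i=0..q-k} theta_i * theta_{i+k},
and rho(k) = gamma(k) / gamma(0). Sigma^2 cancels.
  numerator   = (1)*(0.541) = 0.541.
  denominator = (1)^2 + (-0.695)^2 + (0.312)^2 + (0.541)^2 = 1.87305.
  rho(3) = 0.541 / 1.87305 = 0.2888.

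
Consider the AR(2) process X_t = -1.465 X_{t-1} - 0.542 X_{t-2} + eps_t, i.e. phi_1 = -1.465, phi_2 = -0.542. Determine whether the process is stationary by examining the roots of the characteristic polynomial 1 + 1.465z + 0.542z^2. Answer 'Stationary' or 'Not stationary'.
\text{Stationary}

The AR(p) characteristic polynomial is P(z) = 1 + 1.465z + 0.542z^2.
Stationarity requires all roots to lie outside the unit circle, i.e. |z| > 1 for every root.
Set 1 + (1.465) z + (0.542) z^2 = 0, i.e. a z^2 + b z + c = 0 with a = 0.542, b = 1.465, c = 1.
Discriminant D = b^2 - 4ac = (1.465)^2 - 4*(0.542)*1 = 2.146225 - (2.168) = -0.021775.
D < 0, so the roots are the complex-conjugate pair z = (-b +/- i sqrt(-D)) / (2a) = -1.3515 +/- 0.1361i.
For a conjugate pair |z|^2 = z * conj(z) = (product of roots) = c/a = 1/(0.542) = 1.845018, so |z| = sqrt(1.845018) = 1.3583 for both roots.
Moduli of all roots: 1.3583, 1.3583.
All moduli strictly greater than 1? Yes.
Verdict: Stationary.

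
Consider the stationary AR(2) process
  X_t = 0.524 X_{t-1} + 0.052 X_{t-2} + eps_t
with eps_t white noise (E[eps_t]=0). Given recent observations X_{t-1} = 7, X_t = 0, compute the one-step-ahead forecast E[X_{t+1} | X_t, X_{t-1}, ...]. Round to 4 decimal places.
E[X_{t+1} \mid \mathcal F_t] = 0.3640

For an AR(p) model X_t = c + sum_i phi_i X_{t-i} + eps_t, the
one-step-ahead conditional mean is
  E[X_{t+1} | X_t, ...] = c + sum_i phi_i X_{t+1-i}.
Substitute known values:
  E[X_{t+1} | ...] = (0.524) * (0) + (0.052) * (7)
                   = 0.3640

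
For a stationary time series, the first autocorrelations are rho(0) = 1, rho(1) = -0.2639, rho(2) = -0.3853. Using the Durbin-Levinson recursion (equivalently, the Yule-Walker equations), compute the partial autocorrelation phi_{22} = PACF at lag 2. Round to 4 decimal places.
\phi_{22} = -0.4890

The PACF at lag k is phi_{kk}, the last component of the solution
to the Yule-Walker system G_k phi = r_k where
  (G_k)_{ij} = rho(|i - j|), (r_k)_i = rho(i), i,j = 1..k.
Equivalently, Durbin-Levinson gives phi_{kk} iteratively:
  phi_{11} = rho(1)
  phi_{kk} = [rho(k) - sum_{j=1..k-1} phi_{k-1,j} rho(k-j)]
            / [1 - sum_{j=1..k-1} phi_{k-1,j} rho(j)],
  phi_{k,j} = phi_{k-1,j} - phi_{kk} phi_{k-1,k-j},  j = 1..k-1.
Step k = 1:
  phi_11 = rho(1) = -0.2639.
Step k = 2:
  phi_22 = [rho(2) - phi_11 rho(1)] / [1 - phi_11 rho(1)] = [-0.3853 - (-0.2639)(-0.2639)] / [1 - (-0.2639)(-0.2639)]
         = -0.45494321 / 0.93035679 = -0.489.
Therefore phi_{22} = -0.4890.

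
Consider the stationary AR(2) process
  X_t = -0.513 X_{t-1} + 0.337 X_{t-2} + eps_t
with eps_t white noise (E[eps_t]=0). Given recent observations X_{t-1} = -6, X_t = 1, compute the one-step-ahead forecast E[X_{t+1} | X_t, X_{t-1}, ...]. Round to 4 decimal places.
E[X_{t+1} \mid \mathcal F_t] = -2.5350

For an AR(p) model X_t = c + sum_i phi_i X_{t-i} + eps_t, the
one-step-ahead conditional mean is
  E[X_{t+1} | X_t, ...] = c + sum_i phi_i X_{t+1-i}.
Substitute known values:
  E[X_{t+1} | ...] = (-0.513) * (1) + (0.337) * (-6)
                   = -2.5350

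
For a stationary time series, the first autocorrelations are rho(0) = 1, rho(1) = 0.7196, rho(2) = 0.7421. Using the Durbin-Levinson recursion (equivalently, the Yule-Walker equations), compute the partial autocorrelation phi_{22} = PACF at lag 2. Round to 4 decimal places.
\phi_{22} = 0.4651

The PACF at lag k is phi_{kk}, the last component of the solution
to the Yule-Walker system G_k phi = r_k where
  (G_k)_{ij} = rho(|i - j|), (r_k)_i = rho(i), i,j = 1..k.
Equivalently, Durbin-Levinson gives phi_{kk} iteratively:
  phi_{11} = rho(1)
  phi_{kk} = [rho(k) - sum_{j=1..k-1} phi_{k-1,j} rho(k-j)]
            / [1 - sum_{j=1..k-1} phi_{k-1,j} rho(j)],
  phi_{k,j} = phi_{k-1,j} - phi_{kk} phi_{k-1,k-j},  j = 1..k-1.
Step k = 1:
  phi_11 = rho(1) = 0.7196.
Step k = 2:
  phi_22 = [rho(2) - phi_11 rho(1)] / [1 - phi_11 rho(1)] = [0.7421 - (0.7196)(0.7196)] / [1 - (0.7196)(0.7196)]
         = 0.22427584 / 0.48217584 = 0.4651.
Therefore phi_{22} = 0.4651.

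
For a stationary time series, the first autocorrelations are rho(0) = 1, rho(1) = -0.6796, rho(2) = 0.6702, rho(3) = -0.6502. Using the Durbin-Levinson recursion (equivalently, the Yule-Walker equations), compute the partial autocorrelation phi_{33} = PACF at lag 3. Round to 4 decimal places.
\phi_{33} = -0.2360

The PACF at lag k is phi_{kk}, the last component of the solution
to the Yule-Walker system G_k phi = r_k where
  (G_k)_{ij} = rho(|i - j|), (r_k)_i = rho(i), i,j = 1..k.
Equivalently, Durbin-Levinson gives phi_{kk} iteratively:
  phi_{11} = rho(1)
  phi_{kk} = [rho(k) - sum_{j=1..k-1} phi_{k-1,j} rho(k-j)]
            / [1 - sum_{j=1..k-1} phi_{k-1,j} rho(j)],
  phi_{k,j} = phi_{k-1,j} - phi_{kk} phi_{k-1,k-j},  j = 1..k-1.
Step k = 1:
  phi_11 = rho(1) = -0.6796.
Step k = 2:
  phi_22 = [rho(2) - phi_11 rho(1)] / [1 - phi_11 rho(1)] = [0.6702 - (-0.6796)(-0.6796)] / [1 - (-0.6796)(-0.6796)]
         = 0.20834384 / 0.53814384 = 0.387153.
  Update: phi_21 = phi_11 - phi_22 phi_11 = -0.6796 - (0.387153)(-0.6796) = -0.416491.
Step k = 3:
  phi_33 = [rho(3) - phi_21 rho(2) - phi_22 rho(1)] / [1 - phi_21 rho(1) - phi_22 rho(2)]
    numerator   = -0.6502 - (-0.416491)(0.6702) - (0.387153)(-0.6796) = -0.10795874
    denominator = 1 - (-0.416491)(-0.6796) - (0.387153)(0.6702) = 0.45748296
  phi_33 = -0.10795874 / 0.45748296 = -0.236.
Therefore phi_{33} = -0.2360.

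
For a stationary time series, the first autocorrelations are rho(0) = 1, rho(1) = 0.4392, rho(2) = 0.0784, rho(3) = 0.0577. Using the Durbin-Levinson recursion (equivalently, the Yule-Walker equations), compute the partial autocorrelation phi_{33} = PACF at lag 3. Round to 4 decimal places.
\phi_{33} = 0.1020

The PACF at lag k is phi_{kk}, the last component of the solution
to the Yule-Walker system G_k phi = r_k where
  (G_k)_{ij} = rho(|i - j|), (r_k)_i = rho(i), i,j = 1..k.
Equivalently, Durbin-Levinson gives phi_{kk} iteratively:
  phi_{11} = rho(1)
  phi_{kk} = [rho(k) - sum_{j=1..k-1} phi_{k-1,j} rho(k-j)]
            / [1 - sum_{j=1..k-1} phi_{k-1,j} rho(j)],
  phi_{k,j} = phi_{k-1,j} - phi_{kk} phi_{k-1,k-j},  j = 1..k-1.
Step k = 1:
  phi_11 = rho(1) = 0.4392.
Step k = 2:
  phi_22 = [rho(2) - phi_11 rho(1)] / [1 - phi_11 rho(1)] = [0.0784 - (0.4392)(0.4392)] / [1 - (0.4392)(0.4392)]
         = -0.11449664 / 0.80710336 = -0.141861.
  Update: phi_21 = phi_11 - phi_22 phi_11 = 0.4392 - (-0.141861)(0.4392) = 0.501505.
Step k = 3:
  phi_33 = [rho(3) - phi_21 rho(2) - phi_22 rho(1)] / [1 - phi_21 rho(1) - phi_22 rho(2)]
    numerator   = 0.0577 - (0.501505)(0.0784) - (-0.141861)(0.4392) = 0.08068741
    denominator = 1 - (0.501505)(0.4392) - (-0.141861)(0.0784) = 0.79086073
  phi_33 = 0.08068741 / 0.79086073 = 0.102.
Therefore phi_{33} = 0.1020.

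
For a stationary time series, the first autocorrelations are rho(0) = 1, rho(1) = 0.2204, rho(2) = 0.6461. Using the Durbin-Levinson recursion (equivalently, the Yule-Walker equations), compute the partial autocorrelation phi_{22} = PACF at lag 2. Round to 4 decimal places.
\phi_{22} = 0.6280

The PACF at lag k is phi_{kk}, the last component of the solution
to the Yule-Walker system G_k phi = r_k where
  (G_k)_{ij} = rho(|i - j|), (r_k)_i = rho(i), i,j = 1..k.
Equivalently, Durbin-Levinson gives phi_{kk} iteratively:
  phi_{11} = rho(1)
  phi_{kk} = [rho(k) - sum_{j=1..k-1} phi_{k-1,j} rho(k-j)]
            / [1 - sum_{j=1..k-1} phi_{k-1,j} rho(j)],
  phi_{k,j} = phi_{k-1,j} - phi_{kk} phi_{k-1,k-j},  j = 1..k-1.
Step k = 1:
  phi_11 = rho(1) = 0.2204.
Step k = 2:
  phi_22 = [rho(2) - phi_11 rho(1)] / [1 - phi_11 rho(1)] = [0.6461 - (0.2204)(0.2204)] / [1 - (0.2204)(0.2204)]
         = 0.59752384 / 0.95142384 = 0.628.
Therefore phi_{22} = 0.6280.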